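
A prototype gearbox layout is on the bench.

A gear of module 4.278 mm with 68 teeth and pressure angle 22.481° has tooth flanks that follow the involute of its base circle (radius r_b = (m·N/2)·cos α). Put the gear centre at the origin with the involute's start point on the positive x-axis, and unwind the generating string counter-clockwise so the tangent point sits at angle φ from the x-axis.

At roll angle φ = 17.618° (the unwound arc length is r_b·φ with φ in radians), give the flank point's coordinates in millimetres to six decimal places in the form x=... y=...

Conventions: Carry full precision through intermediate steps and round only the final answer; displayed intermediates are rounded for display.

class = single-mesh tooth geometry [base-circle involute, m = 4.278, 68T]
pitch radius r_p = m·N/2 = 4.278·68/2 = 145.452000
base radius r_b = r_p·cos α = 145.452000·cos 22.481° = 134.398577
roll angle φ = 17.618° = 0.30749211 rad
x = r_b·(cos φ + φ·sin φ) = 140.602960
y = r_b·(sin φ − φ·cos φ) = 1.290219

x=140.602960 y=1.290219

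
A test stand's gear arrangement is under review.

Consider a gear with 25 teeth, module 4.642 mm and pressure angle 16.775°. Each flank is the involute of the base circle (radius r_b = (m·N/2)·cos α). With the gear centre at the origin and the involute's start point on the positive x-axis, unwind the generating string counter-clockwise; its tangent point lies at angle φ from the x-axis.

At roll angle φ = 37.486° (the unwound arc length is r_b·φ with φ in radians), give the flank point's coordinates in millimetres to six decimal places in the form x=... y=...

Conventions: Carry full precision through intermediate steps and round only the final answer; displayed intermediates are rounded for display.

recognized (one wheel, involute flank): single-mesh tooth geometry, m = 4.642, N = 25
pitch radius r_p = m·N/2 = 4.642·25/2 = 58.025000
base radius r_b = r_p·cos α = 58.025000·cos 16.775° = 55.555776
roll angle φ = 37.486° = 0.65425412 rad
x = r_b·(cos φ + φ·sin φ) = 66.203591
y = r_b·(sin φ − φ·cos φ) = 4.967551

x=66.203591 y=4.967551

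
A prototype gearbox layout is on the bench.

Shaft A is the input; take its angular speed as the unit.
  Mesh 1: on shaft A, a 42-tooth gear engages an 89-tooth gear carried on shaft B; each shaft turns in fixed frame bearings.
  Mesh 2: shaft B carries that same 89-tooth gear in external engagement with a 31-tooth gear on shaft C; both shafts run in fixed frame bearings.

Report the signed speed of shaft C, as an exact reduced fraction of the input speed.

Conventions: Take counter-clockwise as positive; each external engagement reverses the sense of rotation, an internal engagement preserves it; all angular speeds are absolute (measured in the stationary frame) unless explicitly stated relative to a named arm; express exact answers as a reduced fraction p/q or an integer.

42/31

2-mesh fixed-axis compound train (all bearings frame-fixed)
mesh 1 [42T→89T]: |ω|/ω_in = 1×42/89 = 42/89, sense flips to −
mesh 2 [89T→31T]: |ω|/ω_in = (42/89)×89/31 = 42/31, sense flips to +
signed output speed (× input speed) = 42/31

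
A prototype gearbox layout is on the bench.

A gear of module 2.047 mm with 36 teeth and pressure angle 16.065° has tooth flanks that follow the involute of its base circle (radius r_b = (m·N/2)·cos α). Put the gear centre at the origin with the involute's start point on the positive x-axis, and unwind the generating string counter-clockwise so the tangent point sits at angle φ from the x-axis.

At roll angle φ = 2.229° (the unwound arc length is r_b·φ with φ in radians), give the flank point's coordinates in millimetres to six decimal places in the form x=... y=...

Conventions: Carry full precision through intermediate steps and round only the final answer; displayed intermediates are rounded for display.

class = single-mesh tooth geometry [base-circle involute, m = 2.047, 36T]
pitch radius r_p = m·N/2 = 2.047·36/2 = 36.846000
base radius r_b = r_p·cos α = 36.846000·cos 16.065° = 35.407104
roll angle φ = 2.229° = 0.03890339 rad
x = r_b·(cos φ + φ·sin φ) = 35.433888
y = r_b·(sin φ − φ·cos φ) = 0.000695

x=35.433888 y=0.000695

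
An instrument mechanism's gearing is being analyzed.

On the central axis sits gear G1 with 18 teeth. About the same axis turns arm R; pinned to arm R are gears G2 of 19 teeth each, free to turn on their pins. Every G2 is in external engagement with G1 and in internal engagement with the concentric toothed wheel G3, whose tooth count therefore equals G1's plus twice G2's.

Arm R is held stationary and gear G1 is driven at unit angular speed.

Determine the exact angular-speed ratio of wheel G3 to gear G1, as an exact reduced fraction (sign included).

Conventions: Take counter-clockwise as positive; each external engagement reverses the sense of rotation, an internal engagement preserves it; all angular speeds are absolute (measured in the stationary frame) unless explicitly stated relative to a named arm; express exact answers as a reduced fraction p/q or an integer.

-9/28

planetary set (18T centre, 19T on arm, 56T internal) — Willis relation
ring teeth: 18 + 2·19 = 56
18(ω_sun−ω_arm) = −56(ω_ring−ω_arm),  ω_arm = 0, ω_sun = 1
ω_ring = 0 − (18/56)(1−0) = -9/28
ω_out/ω_in = -9/28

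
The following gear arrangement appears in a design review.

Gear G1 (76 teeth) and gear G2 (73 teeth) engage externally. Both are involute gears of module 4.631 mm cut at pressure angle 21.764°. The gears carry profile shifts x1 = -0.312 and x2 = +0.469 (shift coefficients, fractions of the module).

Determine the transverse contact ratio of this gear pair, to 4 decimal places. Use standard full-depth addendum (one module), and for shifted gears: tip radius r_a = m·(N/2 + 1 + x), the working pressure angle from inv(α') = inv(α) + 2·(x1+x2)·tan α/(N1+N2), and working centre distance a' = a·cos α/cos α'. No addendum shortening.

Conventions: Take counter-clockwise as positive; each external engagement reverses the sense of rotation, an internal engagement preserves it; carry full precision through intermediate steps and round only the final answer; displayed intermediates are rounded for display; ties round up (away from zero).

1.6845

topology: single-mesh involute geometry — m = 4.631, 76T/73T pair
base radii: r_b1 = 163.434109, r_b2 = 156.982762
tip radii: r_a1 = 179.164128, r_a2 = 175.834439
inv(α') = inv(21.764°) + 2·(-0.312+0.469)·tan α/(76+73) = 0.02023071  ⇒  α' = 22.06191°
a' = a·cos α / cos α' = 345.0095·cos 21.764°/cos 22.06191° = 345.731853
action lengths: √(r_a1²−r_b1²) = 73.410332, √(r_a2²−r_b2²) = 79.209610
base pitch p_b = π·m·cos α = 13.511668
CR = (73.410332 + 79.209610 − 345.731853·sin 22.06191°)/13.511668 = 1.684488
contact ratio ≈ 1.6845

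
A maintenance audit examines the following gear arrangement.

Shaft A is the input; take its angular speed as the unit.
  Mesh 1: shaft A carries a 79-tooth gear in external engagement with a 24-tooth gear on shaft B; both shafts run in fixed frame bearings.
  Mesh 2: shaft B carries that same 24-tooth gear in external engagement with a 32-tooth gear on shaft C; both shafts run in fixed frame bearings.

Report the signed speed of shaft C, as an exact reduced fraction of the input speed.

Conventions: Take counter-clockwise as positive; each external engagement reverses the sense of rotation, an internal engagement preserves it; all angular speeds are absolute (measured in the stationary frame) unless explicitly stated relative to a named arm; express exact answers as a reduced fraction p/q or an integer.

79/32

2-mesh fixed-axis compound train (all bearings frame-fixed)
mesh 1 [79T→24T]: |ω|/ω_in = 1×79/24 = 79/24, sense flips to −
mesh 2 [24T→32T]: |ω|/ω_in = (79/24)×24/32 = 79/32, sense flips to +
signed output speed (× input speed) = 79/32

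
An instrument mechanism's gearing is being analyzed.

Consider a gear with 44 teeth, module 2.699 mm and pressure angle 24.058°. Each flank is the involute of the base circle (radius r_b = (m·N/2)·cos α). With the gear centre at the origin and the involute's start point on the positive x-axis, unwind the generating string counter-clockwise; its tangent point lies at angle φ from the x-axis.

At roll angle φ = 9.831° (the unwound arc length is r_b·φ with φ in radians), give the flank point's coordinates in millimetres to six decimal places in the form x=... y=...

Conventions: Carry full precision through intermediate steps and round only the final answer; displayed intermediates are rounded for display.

topology: single-mesh involute geometry — m = 2.699, N = 44
pitch radius r_p = m·N/2 = 2.699·44/2 = 59.378000
base radius r_b = r_p·cos α = 59.378000·cos 24.058° = 54.220026
roll angle φ = 9.831° = 0.17158332 rad
x = r_b·(cos φ + φ·sin φ) = 55.012303
y = r_b·(sin φ − φ·cos φ) = 0.091030

x=55.012303 y=0.091030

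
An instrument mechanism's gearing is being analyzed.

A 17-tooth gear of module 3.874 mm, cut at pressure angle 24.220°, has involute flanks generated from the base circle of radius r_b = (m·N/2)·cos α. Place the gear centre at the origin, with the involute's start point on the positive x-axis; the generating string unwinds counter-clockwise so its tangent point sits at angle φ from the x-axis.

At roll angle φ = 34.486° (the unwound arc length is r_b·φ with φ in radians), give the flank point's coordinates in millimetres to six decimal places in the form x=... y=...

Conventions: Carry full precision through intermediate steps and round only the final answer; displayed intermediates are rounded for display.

single-mesh involute tooth geometry (17T wheel at module 3.874)
pitch radius r_p = m·N/2 = 3.874·17/2 = 32.929000
base radius r_b = r_p·cos α = 32.929000·cos 24.220° = 30.030490
roll angle φ = 34.486° = 0.60189425 rad
x = r_b·(cos φ + φ·sin φ) = 34.987322
y = r_b·(sin φ − φ·cos φ) = 2.104679

x=34.987322 y=2.104679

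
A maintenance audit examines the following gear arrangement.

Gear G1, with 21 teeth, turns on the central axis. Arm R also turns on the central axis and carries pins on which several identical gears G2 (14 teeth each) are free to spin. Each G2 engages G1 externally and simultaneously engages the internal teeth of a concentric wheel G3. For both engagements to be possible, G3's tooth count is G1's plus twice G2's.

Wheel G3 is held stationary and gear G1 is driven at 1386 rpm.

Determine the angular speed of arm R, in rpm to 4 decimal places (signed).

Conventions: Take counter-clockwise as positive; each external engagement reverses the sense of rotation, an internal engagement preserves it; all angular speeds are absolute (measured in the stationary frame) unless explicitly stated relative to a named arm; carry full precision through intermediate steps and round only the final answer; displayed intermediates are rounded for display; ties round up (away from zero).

class = planetary set [G3 = 21+2·14 = 49; Willis about the carrier]
normalise by the input: solve with ω_sun = 1, then scale by 1386 rpm
ring teeth: 21 + 2·14 = 49
21(ω_sun−ω_arm) = −49(ω_ring−ω_arm),  ω_ring = 0, ω_sun = 1
21(1−ω_arm) = −49(0−ω_arm)  ⇒  70·ω_arm = 21  ⇒  ω_arm = 3/10
scale: ω_arm = 3/10 × 1386 rpm = +415.8000 rpm

+415.8000 rpm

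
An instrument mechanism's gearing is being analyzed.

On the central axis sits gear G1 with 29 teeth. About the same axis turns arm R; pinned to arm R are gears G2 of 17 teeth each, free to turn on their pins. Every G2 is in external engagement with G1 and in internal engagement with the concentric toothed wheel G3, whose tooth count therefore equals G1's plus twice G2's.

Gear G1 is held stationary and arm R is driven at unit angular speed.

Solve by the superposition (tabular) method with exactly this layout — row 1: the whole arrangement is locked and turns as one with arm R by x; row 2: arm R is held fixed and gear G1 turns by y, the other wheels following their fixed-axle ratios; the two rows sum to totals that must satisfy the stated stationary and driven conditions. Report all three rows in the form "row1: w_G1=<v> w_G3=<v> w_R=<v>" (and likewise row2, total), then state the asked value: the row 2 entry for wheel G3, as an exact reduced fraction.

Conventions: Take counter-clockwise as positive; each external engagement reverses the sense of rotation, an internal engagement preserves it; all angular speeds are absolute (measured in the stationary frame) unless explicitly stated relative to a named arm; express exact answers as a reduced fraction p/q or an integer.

row1: w_G1=1 w_G3=1 w_R=1
row2: w_G1=-1 w_G3=29/63 w_R=0
total: w_G1=0 w_G3=92/63 w_R=1
asked value: 29/63

recognized (axles ride arm R): planetary set, 29/17/63 teeth
row 1 — lock + rotate with arm: ω_sun = ω_ring = ω_arm = x
row 2 (arm held, sun turns y): ω_ring = −(29/63)·y, ω_arm = 0
boundary: total ω_sun = x + y = 0 and total ω_arm = x = 1  ⇒  y = -1, x = 1
row 2 ring = −(29/63)·(-1) = 29/63
totals (row 1 + row 2): sun 1 + (-1) = 0, ring 1 + 29/63 = 92/63, arm 1 + 0 = 1
asked cell (row2, ring) = 29/63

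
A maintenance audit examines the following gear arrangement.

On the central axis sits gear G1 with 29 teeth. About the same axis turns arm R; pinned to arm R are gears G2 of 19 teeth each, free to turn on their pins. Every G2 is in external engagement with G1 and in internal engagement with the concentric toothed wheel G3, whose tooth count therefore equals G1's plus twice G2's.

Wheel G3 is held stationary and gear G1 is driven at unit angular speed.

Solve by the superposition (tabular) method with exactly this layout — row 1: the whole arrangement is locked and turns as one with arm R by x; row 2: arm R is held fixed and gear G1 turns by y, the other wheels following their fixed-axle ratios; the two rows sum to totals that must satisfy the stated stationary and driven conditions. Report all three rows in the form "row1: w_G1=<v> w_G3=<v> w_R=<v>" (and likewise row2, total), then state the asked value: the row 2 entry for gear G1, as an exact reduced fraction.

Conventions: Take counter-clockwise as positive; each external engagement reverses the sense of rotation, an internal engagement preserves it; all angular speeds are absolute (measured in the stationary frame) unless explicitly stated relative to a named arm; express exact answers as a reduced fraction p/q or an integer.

row1: w_G1=29/96 w_G3=29/96 w_R=29/96
row2: w_G1=67/96 w_G3=-29/96 w_R=0
total: w_G1=1 w_G3=0 w_R=29/96
asked value: 67/96

recognized (axles ride arm R): planetary set, 29/19/67 teeth
row 1 (train locked, turned with arm): all members turn x
row 2 — arm fixed, fixed-axis ratios: sun y, ring −(29/67)·y, arm 0
boundary: total ω_ring = x − (29/67)·y = 0 and total ω_sun = x + y = 1  ⇒  y = 67/96, x = 29/96
row 2 ring = −(29/67)·67/96 = -29/96
totals (row 1 + row 2): sun 29/96 + 67/96 = 1, ring 29/96 + (-29/96) = 0, arm 29/96 + 0 = 29/96
asked cell (row2, sun) = 67/96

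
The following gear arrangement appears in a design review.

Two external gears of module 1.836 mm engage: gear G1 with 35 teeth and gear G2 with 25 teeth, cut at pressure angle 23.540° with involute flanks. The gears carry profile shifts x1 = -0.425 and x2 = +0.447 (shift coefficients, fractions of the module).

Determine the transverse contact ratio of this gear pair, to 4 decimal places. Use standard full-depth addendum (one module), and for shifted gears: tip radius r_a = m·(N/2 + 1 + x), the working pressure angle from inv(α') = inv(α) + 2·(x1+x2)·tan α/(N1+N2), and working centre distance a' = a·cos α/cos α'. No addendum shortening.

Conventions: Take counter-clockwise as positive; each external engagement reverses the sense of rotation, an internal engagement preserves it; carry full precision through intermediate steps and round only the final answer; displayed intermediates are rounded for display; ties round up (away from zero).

single-mesh involute tooth geometry (35T engaging 25T at module 1.836)
base radii: r_b1 = 29.456189, r_b2 = 21.040135
tip radii: r_a1 = 33.185700, r_a2 = 25.606692
inv(α') = inv(23.540°) + 2·(-0.425+0.447)·tan α/(35+25) = 0.02511171  ⇒  α' = 23.63601°
a' = a·cos α / cos α' = 55.0800·cos 23.540°/cos 23.63601° = 55.120314
action lengths: √(r_a1²−r_b1²) = 15.284752, √(r_a2²−r_b2²) = 14.595047
base pitch p_b = π·m·cos α = 5.287963
CR = (15.284752 + 14.595047 − 55.120314·sin 23.63601°)/5.287963 = 1.471398
contact ratio ≈ 1.4714

1.4714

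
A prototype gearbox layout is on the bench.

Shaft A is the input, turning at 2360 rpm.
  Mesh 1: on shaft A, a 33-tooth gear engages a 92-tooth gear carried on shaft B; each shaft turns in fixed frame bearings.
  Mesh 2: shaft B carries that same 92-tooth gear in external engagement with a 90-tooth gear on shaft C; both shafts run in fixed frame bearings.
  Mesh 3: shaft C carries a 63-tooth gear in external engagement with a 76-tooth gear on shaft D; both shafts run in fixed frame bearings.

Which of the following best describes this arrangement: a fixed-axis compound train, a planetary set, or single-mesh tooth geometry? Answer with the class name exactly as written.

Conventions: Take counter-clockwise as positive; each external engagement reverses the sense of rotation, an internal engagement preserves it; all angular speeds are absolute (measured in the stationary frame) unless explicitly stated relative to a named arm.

class = fixed-axis compound train [3 meshes; 3 ratios multiply, 3 sense flips]
classification: fixed-axis compound train

fixed-axis compound train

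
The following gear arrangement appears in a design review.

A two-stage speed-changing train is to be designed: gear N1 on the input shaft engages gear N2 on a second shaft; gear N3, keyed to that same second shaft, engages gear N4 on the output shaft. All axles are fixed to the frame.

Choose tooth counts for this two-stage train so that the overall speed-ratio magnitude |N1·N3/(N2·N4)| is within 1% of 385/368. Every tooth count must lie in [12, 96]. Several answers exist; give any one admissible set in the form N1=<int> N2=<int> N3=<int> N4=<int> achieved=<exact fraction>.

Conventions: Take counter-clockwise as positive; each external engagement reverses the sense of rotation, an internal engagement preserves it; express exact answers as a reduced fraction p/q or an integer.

2-stage fixed-axis compound train for ratio 385/368
target = 385/368 in lowest terms: an exact hit needs N1·N3 = k·385 and N2·N4 = k·368 for one integer k, every count in [12, 96]; additionally prefer no 1:1 stage (N1 ≠ N2, N3 ≠ N4)
k = 1: no 1:1-free in-range split of k·385 and k·368 into factor pairs; take k = 2
k = 2: N1·N3 = 770 = 14·55, N2·N4 = 736 = 16·46
achieved = 14·55/(16·46) = 385/368; |achieved − target| = 0 ≤ 77/7360 ✓

N1=14 N2=16 N3=55 N4=46 achieved=385/368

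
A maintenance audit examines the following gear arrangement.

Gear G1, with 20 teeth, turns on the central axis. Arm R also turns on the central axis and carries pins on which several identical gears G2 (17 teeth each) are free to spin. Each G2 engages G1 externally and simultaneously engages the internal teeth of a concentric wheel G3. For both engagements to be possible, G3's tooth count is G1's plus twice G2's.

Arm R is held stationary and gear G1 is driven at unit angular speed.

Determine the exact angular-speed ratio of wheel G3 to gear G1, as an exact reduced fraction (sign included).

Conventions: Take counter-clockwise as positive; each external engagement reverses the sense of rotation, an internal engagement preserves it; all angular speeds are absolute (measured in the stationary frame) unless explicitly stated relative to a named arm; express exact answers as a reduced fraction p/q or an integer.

recognized (axles ride arm R): planetary set, 20/17/54 teeth
ring teeth: 20 + 2·17 = 54
20(ω_sun−ω_arm) = −54(ω_ring−ω_arm),  ω_arm = 0, ω_sun = 1
ω_ring = 0 − (20/54)(1−0) = -10/27
ω_out/ω_in = -10/27

-10/27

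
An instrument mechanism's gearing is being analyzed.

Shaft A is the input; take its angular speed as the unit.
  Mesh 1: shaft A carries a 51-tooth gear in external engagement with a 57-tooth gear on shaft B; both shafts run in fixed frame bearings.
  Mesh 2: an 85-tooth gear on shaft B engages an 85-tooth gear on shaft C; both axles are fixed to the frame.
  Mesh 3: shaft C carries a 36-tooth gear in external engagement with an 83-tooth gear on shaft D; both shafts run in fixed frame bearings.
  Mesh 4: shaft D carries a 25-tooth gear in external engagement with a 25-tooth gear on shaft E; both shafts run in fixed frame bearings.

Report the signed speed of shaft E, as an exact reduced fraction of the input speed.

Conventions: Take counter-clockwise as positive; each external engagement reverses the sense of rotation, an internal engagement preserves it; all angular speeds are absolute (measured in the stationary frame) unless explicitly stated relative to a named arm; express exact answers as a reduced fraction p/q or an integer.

4-mesh fixed-axis compound train (all bearings frame-fixed)
mesh 1 [51T→57T]: |ω|/ω_in = 1×51/57 = 17/19, sense flips to −
mesh 2 [85T→85T]: |ω|/ω_in = (17/19)×85/85 = 17/19, sense flips to +
mesh 3 [36T→83T]: |ω|/ω_in = (17/19)×36/83 = 612/1577, sense flips to −
mesh 4 [25T→25T]: |ω|/ω_in = (612/1577)×25/25 = 612/1577, sense flips to +
signed output speed (× input speed) = 612/1577

612/1577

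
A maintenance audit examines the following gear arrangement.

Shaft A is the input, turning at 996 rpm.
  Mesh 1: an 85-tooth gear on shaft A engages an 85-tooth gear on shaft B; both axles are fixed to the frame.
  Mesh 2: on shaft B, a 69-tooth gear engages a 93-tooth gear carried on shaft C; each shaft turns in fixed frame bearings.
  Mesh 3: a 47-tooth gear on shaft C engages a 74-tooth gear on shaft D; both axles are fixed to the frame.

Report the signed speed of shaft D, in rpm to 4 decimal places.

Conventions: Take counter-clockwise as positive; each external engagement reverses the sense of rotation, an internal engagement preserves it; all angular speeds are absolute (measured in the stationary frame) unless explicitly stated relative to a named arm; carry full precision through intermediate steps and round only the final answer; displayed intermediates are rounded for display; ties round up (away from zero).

-469.3444 rpm

topology: fixed-axis compound train — 3 meshes, A→D
mesh 1 [85T→85T]: ω = 996.0000×85/85 = 996.0000 rpm, sense flips to −
mesh 2 [69T→93T]: ω = 996.0000×69/93 = 738.9677 rpm, sense flips to +
mesh 3 [47T→74T]: ω = 738.9677×47/74 = 469.3444 rpm, sense flips to −
signed output speed = -469.3444 rpm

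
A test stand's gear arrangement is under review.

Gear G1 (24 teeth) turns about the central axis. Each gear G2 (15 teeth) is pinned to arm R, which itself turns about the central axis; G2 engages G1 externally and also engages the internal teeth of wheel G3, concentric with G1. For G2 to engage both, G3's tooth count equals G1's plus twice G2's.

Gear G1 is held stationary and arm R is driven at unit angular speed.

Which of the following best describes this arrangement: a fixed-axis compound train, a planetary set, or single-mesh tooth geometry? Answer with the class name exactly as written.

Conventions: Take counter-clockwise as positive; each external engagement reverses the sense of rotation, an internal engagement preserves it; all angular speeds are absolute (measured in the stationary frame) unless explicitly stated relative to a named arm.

planetary set (24T centre, 15T on arm, 54T internal) — Willis relation
classification: planetary set

planetary set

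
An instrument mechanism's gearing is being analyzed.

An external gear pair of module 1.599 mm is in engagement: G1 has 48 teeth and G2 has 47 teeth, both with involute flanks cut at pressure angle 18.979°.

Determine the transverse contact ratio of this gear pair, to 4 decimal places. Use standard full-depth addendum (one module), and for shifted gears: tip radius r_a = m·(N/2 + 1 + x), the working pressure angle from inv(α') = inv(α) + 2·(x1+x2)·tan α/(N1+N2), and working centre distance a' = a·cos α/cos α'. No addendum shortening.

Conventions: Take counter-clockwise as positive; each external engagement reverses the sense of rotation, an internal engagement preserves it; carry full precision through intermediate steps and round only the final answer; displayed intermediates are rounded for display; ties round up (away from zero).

recognized (one external pair, fixed centres): single-mesh tooth geometry, m = 1.599, N1 = 48, N2 = 47
base radii: r_b1 = 36.289798, r_b2 = 35.533760
tip radii: r_a1 = 39.975000, r_a2 = 39.175500
no profile shift: α' = α, a' = a
action lengths: √(r_a1²−r_b1²) = 16.764582, √(r_a2²−r_b2²) = 16.494596
base pitch p_b = π·m·cos α = 4.750323
CR = (16.764582 + 16.494596 − 75.952500·sin 18.97900°)/4.750323 = 1.801516
contact ratio ≈ 1.8015

1.8015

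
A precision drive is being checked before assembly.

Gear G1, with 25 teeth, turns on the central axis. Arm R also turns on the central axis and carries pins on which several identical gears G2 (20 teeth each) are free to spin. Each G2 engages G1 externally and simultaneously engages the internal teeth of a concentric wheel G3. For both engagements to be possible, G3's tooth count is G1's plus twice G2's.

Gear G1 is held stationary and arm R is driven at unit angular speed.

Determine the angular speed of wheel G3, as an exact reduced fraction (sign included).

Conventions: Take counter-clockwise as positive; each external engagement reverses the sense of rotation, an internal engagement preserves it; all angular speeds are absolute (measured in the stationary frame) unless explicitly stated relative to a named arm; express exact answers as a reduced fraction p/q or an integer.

topology: planetary set — G1 25T / G2 20T / G3 65T, arm = carrier (Willis)
ring teeth: 25 + 2·20 = 65
25(ω_sun−ω_arm) = −65(ω_ring−ω_arm),  ω_sun = 0, ω_arm = 1
ω_ring = 1 − (25/65)(0−1) = 18/13
exact speed ratio = 18/13

18/13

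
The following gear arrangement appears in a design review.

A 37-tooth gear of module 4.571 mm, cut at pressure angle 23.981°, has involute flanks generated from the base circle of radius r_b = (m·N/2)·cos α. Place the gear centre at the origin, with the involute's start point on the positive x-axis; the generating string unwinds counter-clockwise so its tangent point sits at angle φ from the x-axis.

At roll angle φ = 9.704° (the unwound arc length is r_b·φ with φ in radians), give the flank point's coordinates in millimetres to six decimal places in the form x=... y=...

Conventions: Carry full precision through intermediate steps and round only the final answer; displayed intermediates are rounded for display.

class = single-mesh tooth geometry [base-circle involute, m = 4.571, 37T]
pitch radius r_p = m·N/2 = 4.571·37/2 = 84.563500
base radius r_b = r_p·cos α = 84.563500·cos 23.981° = 77.264003
roll angle φ = 9.704° = 0.16936675 rad
x = r_b·(cos φ + φ·sin φ) = 78.364231
y = r_b·(sin φ − φ·cos φ) = 0.124765

x=78.364231 y=0.124765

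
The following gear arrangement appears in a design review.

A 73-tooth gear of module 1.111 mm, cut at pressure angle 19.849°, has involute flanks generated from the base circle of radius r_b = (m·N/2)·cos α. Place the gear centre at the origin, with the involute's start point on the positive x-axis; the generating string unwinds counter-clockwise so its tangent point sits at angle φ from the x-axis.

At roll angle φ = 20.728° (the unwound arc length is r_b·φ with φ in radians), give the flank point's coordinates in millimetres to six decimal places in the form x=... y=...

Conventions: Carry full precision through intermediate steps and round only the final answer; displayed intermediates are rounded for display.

single-mesh involute tooth geometry (73T wheel at module 1.111)
pitch radius r_p = m·N/2 = 1.111·73/2 = 40.551500
base radius r_b = r_p·cos α = 40.551500·cos 19.849° = 38.142365
roll angle φ = 20.728° = 0.36177185 rad
x = r_b·(cos φ + φ·sin φ) = 40.557303
y = r_b·(sin φ − φ·cos φ) = 0.594150

x=40.557303 y=0.594150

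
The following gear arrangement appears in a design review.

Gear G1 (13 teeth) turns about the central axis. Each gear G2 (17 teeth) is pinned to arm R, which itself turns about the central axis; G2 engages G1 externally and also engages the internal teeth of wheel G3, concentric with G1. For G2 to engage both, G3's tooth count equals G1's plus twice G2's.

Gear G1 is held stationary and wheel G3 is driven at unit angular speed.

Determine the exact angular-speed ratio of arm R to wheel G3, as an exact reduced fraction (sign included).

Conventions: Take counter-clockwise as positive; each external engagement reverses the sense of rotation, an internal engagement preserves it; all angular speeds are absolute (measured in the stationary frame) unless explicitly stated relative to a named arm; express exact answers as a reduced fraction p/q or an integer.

47/60

topology: planetary set — G1 13T / G2 17T / G3 47T, arm = carrier (Willis)
ring teeth: 13 + 2·17 = 47
13(ω_sun−ω_arm) = −47(ω_ring−ω_arm),  ω_sun = 0, ω_ring = 1
13(0−ω_arm) = −47(1−ω_arm)  ⇒  60·ω_arm = 47  ⇒  ω_arm = 47/60
ω_out/ω_in = 47/60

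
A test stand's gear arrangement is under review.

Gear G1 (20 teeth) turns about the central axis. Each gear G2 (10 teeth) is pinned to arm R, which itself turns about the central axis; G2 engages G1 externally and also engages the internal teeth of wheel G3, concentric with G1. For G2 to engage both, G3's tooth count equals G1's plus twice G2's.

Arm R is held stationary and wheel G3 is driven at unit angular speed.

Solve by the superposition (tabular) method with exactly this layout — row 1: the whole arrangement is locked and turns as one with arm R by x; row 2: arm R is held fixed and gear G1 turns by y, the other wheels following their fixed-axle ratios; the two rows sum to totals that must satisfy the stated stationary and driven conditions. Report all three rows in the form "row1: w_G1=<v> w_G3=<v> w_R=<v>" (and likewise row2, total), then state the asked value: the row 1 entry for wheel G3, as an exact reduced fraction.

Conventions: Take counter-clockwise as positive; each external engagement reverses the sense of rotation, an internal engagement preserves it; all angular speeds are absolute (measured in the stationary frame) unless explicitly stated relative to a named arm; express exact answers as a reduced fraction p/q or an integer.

topology: planetary set — G1 20T / G2 10T / G3 40T, arm = carrier (Willis)
row 1: whole set turns with the arm by x
row 2: sun turns y, ring = −(20/40)·y, arm 0
boundary: total ω_arm = x = 0 and total ω_ring = x − (20/40)·y = 1  ⇒  y = -2, x = 0
row 2 ring = −(20/40)·(-2) = 1
totals (row 1 + row 2): sun 0 + (-2) = -2, ring 0 + 1 = 1, arm 0 + 0 = 0
asked cell (row1, ring) = 0

row1: w_G1=0 w_G3=0 w_R=0
row2: w_G1=-2 w_G3=1 w_R=0
total: w_G1=-2 w_G3=1 w_R=0
asked value: 0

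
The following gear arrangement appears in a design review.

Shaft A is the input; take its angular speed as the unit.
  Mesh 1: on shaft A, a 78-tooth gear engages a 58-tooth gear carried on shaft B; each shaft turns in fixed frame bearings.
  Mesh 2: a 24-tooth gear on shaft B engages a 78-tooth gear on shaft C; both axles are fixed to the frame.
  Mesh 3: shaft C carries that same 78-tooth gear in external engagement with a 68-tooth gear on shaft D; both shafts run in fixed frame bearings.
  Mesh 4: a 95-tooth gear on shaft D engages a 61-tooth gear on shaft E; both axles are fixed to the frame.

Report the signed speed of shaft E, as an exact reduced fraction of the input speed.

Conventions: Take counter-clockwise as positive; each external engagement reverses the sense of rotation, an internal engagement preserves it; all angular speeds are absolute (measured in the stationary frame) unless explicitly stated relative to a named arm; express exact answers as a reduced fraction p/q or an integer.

4-mesh fixed-axis compound train (all bearings frame-fixed)
mesh 1 [78T→58T]: |ω|/ω_in = 1×78/58 = 39/29, sense flips to −
mesh 2 [24T→78T]: |ω|/ω_in = (39/29)×24/78 = 12/29, sense flips to +
mesh 3 [78T→68T]: |ω|/ω_in = (12/29)×78/68 = 234/493, sense flips to −
mesh 4 [95T→61T]: |ω|/ω_in = (234/493)×95/61 = 22230/30073, sense flips to +
signed output speed (× input speed) = 22230/30073

22230/30073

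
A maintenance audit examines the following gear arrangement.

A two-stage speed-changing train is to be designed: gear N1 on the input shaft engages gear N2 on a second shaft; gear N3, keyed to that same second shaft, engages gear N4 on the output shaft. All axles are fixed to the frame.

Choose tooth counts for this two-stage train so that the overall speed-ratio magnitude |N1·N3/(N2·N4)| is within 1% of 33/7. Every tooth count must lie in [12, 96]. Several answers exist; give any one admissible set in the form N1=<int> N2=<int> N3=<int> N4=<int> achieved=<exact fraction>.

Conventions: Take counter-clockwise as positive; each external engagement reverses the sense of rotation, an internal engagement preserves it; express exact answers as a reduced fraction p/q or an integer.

2-stage fixed-axis compound train for ratio 33/7
target = 33/7 in lowest terms: an exact hit needs N1·N3 = k·33 and N2·N4 = k·7 for one integer k, every count in [12, 96]; additionally prefer no 1:1 stage (N1 ≠ N2, N3 ≠ N4)
k = 1…23: no 1:1-free in-range split of k·33 and k·7 into factor pairs; take k = 24
k = 24: N1·N3 = 792 = 12·66, N2·N4 = 168 = 14·12
achieved = 12·66/(14·12) = 33/7; |achieved − target| = 0 ≤ 33/700 ✓

N1=12 N2=14 N3=66 N4=12 achieved=33/7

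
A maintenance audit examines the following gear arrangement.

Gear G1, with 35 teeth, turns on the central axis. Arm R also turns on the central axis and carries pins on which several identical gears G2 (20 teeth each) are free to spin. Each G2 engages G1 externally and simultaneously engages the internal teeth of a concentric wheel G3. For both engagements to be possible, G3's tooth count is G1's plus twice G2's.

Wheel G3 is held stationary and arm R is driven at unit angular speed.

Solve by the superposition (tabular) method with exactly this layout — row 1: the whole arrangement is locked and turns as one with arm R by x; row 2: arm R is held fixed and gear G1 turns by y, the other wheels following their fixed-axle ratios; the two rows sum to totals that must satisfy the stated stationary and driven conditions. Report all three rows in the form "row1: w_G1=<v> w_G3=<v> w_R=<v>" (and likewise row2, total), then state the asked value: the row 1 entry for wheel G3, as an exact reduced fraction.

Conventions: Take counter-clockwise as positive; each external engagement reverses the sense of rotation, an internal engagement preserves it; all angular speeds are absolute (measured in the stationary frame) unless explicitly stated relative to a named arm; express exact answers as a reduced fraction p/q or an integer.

row1: w_G1=1 w_G3=1 w_R=1
row2: w_G1=15/7 w_G3=-1 w_R=0
total: w_G1=22/7 w_G3=0 w_R=1
asked value: 1

topology: planetary set — G1 35T / G2 20T / G3 75T, arm = carrier (Willis)
row 1 (train locked, turned with arm): all members turn x
superposition row 2 [arm held]: sun y, ring −(35/75)·y, arm 0
boundary: total ω_ring = x − (35/75)·y = 0 and total ω_arm = x = 1  ⇒  y = 15/7, x = 1
row 2 ring = −(35/75)·15/7 = -1
totals (row 1 + row 2): sun 1 + 15/7 = 22/7, ring 1 + (-1) = 0, arm 1 + 0 = 1
asked cell (row1, ring) = 1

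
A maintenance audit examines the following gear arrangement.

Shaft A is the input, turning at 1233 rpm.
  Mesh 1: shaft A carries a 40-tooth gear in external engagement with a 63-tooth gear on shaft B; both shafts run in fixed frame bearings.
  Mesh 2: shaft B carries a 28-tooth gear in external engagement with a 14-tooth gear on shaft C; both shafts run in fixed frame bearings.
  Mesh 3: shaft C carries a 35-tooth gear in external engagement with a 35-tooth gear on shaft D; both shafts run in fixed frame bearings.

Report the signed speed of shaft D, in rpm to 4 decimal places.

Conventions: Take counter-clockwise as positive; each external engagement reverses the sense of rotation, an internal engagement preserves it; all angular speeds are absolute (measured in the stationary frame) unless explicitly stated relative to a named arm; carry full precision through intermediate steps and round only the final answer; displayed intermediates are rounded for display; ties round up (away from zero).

-1565.7143 rpm

recognized (4 fixed axles, 3 meshes): fixed-axis compound train
mesh 1 [40T→63T]: ω = 1233.0000×40/63 = 782.8571 rpm, sense flips to −
mesh 2 [28T→14T]: ω = 782.8571×28/14 = 1565.7143 rpm, sense flips to +
mesh 3 [35T→35T]: ω = 1565.7143×35/35 = 1565.7143 rpm, sense flips to −
signed output speed = -1565.7143 rpm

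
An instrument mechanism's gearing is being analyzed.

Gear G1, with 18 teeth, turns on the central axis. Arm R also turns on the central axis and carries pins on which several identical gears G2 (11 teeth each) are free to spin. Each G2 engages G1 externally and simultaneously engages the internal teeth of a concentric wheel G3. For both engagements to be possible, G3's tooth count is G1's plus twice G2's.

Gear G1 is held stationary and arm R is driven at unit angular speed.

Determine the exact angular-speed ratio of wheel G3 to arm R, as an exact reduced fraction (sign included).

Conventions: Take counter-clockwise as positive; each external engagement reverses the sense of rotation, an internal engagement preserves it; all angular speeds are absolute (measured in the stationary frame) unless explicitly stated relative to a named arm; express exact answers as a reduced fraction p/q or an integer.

29/20

recognized (axles ride arm R): planetary set, 18/11/40 teeth
ring teeth: 18 + 2·11 = 40
18(ω_sun−ω_arm) = −40(ω_ring−ω_arm),  ω_sun = 0, ω_arm = 1
ω_ring = 1 − (18/40)(0−1) = 29/20
ω_out/ω_in = 29/20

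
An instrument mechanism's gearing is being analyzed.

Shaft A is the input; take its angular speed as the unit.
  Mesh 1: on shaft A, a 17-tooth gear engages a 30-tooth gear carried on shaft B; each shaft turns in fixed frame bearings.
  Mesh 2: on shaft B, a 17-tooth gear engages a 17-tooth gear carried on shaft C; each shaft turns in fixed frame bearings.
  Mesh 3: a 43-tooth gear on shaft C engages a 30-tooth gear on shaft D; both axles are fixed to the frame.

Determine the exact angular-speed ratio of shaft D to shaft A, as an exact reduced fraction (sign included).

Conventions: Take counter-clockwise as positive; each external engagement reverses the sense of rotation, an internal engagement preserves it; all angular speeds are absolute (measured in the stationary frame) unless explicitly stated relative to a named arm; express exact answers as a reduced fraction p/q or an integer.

-731/900

class = fixed-axis compound train [3 meshes; 3 ratios multiply, 3 sense flips]
mesh 1 [17T→30T]: running ratio 17/30, sense −
mesh 2 [17T→17T]: running ratio 17/30, sense +
mesh 3 [43T→30T]: running ratio 731/900, sense −
ω_out/ω_in = -731/900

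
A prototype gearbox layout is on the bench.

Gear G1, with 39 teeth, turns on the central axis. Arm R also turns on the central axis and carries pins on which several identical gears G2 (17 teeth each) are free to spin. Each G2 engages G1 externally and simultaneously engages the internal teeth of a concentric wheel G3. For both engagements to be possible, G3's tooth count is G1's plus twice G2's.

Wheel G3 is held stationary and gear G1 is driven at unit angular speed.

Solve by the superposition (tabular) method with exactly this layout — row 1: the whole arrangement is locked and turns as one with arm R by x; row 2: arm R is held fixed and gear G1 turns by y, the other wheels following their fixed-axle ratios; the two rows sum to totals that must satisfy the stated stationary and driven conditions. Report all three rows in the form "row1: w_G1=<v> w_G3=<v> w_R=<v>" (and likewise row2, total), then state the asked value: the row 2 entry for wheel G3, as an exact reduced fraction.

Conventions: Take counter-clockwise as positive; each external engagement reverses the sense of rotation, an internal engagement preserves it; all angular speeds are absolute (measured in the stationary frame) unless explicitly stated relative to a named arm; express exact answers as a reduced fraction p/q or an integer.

planetary set (39T centre, 17T on arm, 73T internal) — Willis relation
row 1 (train locked, turned with arm): all members turn x
row 2: sun turns y, ring = −(39/73)·y, arm 0
boundary: total ω_ring = x − (39/73)·y = 0 and total ω_sun = x + y = 1  ⇒  y = 73/112, x = 39/112
row 2 ring = −(39/73)·73/112 = -39/112
totals (row 1 + row 2): sun 39/112 + 73/112 = 1, ring 39/112 + (-39/112) = 0, arm 39/112 + 0 = 39/112
asked cell (row2, ring) = -39/112

row1: w_G1=39/112 w_G3=39/112 w_R=39/112
row2: w_G1=73/112 w_G3=-39/112 w_R=0
total: w_G1=1 w_G3=0 w_R=39/112
asked value: -39/112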